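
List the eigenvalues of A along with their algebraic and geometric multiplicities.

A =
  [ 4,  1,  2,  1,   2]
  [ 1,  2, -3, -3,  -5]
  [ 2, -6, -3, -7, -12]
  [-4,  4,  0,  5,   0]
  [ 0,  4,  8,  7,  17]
λ = 5: alg = 5, geom = 2

Step 1 — factor the characteristic polynomial to read off the algebraic multiplicities:
  χ_A(x) = (x - 5)^5

Step 2 — compute geometric multiplicities via the rank-nullity identity g(λ) = n − rank(A − λI):
  rank(A − (5)·I) = 3, so dim ker(A − (5)·I) = n − 3 = 2

Summary:
  λ = 5: algebraic multiplicity = 5, geometric multiplicity = 2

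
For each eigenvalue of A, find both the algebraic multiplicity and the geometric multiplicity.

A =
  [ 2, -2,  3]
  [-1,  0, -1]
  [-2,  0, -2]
λ = 0: alg = 3, geom = 1

Step 1 — factor the characteristic polynomial to read off the algebraic multiplicities:
  χ_A(x) = x^3

Step 2 — compute geometric multiplicities via the rank-nullity identity g(λ) = n − rank(A − λI):
  rank(A − (0)·I) = 2, so dim ker(A − (0)·I) = n − 2 = 1

Summary:
  λ = 0: algebraic multiplicity = 3, geometric multiplicity = 1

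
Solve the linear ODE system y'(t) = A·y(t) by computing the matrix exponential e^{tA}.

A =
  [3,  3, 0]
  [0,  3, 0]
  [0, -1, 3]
e^{tA} =
  [exp(3*t), 3*t*exp(3*t), 0]
  [0, exp(3*t), 0]
  [0, -t*exp(3*t), exp(3*t)]

Strategy: write A = P · J · P⁻¹ where J is a Jordan canonical form, so e^{tA} = P · e^{tJ} · P⁻¹, and e^{tJ} can be computed block-by-block.

A has Jordan form
J =
  [3, 1, 0]
  [0, 3, 0]
  [0, 0, 3]
(up to reordering of blocks).

Per-block formulas:
  For a 1×1 block at λ = 3: exp(t · [3]) = [e^(3t)].
  For a 2×2 Jordan block J_2(3): exp(t · J_2(3)) = e^(3t)·(I + t·N), where N is the 2×2 nilpotent shift.

After assembling e^{tJ} and conjugating by P, we get:

e^{tA} =
  [exp(3*t), 3*t*exp(3*t), 0]
  [0, exp(3*t), 0]
  [0, -t*exp(3*t), exp(3*t)]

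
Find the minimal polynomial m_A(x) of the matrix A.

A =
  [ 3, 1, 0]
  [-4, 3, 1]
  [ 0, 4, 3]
x^3 - 9*x^2 + 27*x - 27

The characteristic polynomial is χ_A(x) = (x - 3)^3, so the eigenvalues are known. The minimal polynomial is
  m_A(x) = Π_λ (x − λ)^{k_λ}
where k_λ is the size of the *largest* Jordan block for λ (equivalently, the smallest k with (A − λI)^k v = 0 for every generalised eigenvector v of λ).

  λ = 3: largest Jordan block has size 3, contributing (x − 3)^3

So m_A(x) = (x - 3)^3 = x^3 - 9*x^2 + 27*x - 27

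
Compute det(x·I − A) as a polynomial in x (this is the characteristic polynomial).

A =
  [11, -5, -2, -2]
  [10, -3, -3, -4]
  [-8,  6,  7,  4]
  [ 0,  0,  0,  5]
x^4 - 20*x^3 + 150*x^2 - 500*x + 625

Expanding det(x·I − A) (e.g. by cofactor expansion or by noting that A is similar to its Jordan form J, which has the same characteristic polynomial as A) gives
  χ_A(x) = x^4 - 20*x^3 + 150*x^2 - 500*x + 625
which factors as (x - 5)^4. The eigenvalues (with algebraic multiplicities) are λ = 5 with multiplicity 4.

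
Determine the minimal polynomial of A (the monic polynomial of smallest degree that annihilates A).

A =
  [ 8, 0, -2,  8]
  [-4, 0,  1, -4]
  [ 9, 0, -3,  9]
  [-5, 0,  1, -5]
x^3

The characteristic polynomial is χ_A(x) = x^4, so the eigenvalues are known. The minimal polynomial is
  m_A(x) = Π_λ (x − λ)^{k_λ}
where k_λ is the size of the *largest* Jordan block for λ (equivalently, the smallest k with (A − λI)^k v = 0 for every generalised eigenvector v of λ).

  λ = 0: largest Jordan block has size 3, contributing (x − 0)^3

So m_A(x) = x^3 = x^3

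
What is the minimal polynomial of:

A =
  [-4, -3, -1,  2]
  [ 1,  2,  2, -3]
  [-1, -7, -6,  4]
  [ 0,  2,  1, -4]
x^3 + 9*x^2 + 27*x + 27

The characteristic polynomial is χ_A(x) = (x + 3)^4, so the eigenvalues are known. The minimal polynomial is
  m_A(x) = Π_λ (x − λ)^{k_λ}
where k_λ is the size of the *largest* Jordan block for λ (equivalently, the smallest k with (A − λI)^k v = 0 for every generalised eigenvector v of λ).

  λ = -3: largest Jordan block has size 3, contributing (x + 3)^3

So m_A(x) = (x + 3)^3 = x^3 + 9*x^2 + 27*x + 27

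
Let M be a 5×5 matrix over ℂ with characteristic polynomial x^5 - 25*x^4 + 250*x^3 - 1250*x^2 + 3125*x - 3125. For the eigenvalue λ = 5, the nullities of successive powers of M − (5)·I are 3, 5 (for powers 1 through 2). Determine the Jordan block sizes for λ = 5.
Block sizes for λ = 5: [2, 2, 1]

From the dimensions of kernels of powers, the number of Jordan blocks of size at least j is d_j − d_{j−1} where d_j = dim ker(N^j) (with d_0 = 0). Computing the differences gives [3, 2].
The number of blocks of size exactly k is (#blocks of size ≥ k) − (#blocks of size ≥ k + 1), so the partition is: 1 block(s) of size 1, 2 block(s) of size 2.
In nonincreasing order the block sizes are [2, 2, 1].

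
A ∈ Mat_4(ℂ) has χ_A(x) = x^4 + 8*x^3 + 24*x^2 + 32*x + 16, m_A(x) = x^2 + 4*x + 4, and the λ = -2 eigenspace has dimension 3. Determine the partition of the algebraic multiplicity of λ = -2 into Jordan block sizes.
Block sizes for λ = -2: [2, 1, 1]

Step 1 — from the characteristic polynomial, algebraic multiplicity of λ = -2 is 4. From dim ker(A − (-2)·I) = 3, there are exactly 3 Jordan blocks for λ = -2.
Step 2 — from the minimal polynomial, the factor (x + 2)^2 tells us the largest block for λ = -2 has size 2.
Step 3 — with total size 4, 3 blocks, and largest block 2, the block sizes (in nonincreasing order) are [2, 1, 1].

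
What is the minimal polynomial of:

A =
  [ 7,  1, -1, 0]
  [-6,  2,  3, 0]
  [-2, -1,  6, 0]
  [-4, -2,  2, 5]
x^2 - 10*x + 25

The characteristic polynomial is χ_A(x) = (x - 5)^4, so the eigenvalues are known. The minimal polynomial is
  m_A(x) = Π_λ (x − λ)^{k_λ}
where k_λ is the size of the *largest* Jordan block for λ (equivalently, the smallest k with (A − λI)^k v = 0 for every generalised eigenvector v of λ).

  λ = 5: largest Jordan block has size 2, contributing (x − 5)^2

So m_A(x) = (x - 5)^2 = x^2 - 10*x + 25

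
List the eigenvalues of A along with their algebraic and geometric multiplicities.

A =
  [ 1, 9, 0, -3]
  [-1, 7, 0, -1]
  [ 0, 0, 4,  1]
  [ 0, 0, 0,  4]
λ = 4: alg = 4, geom = 2

Step 1 — factor the characteristic polynomial to read off the algebraic multiplicities:
  χ_A(x) = (x - 4)^4

Step 2 — compute geometric multiplicities via the rank-nullity identity g(λ) = n − rank(A − λI):
  rank(A − (4)·I) = 2, so dim ker(A − (4)·I) = n − 2 = 2

Summary:
  λ = 4: algebraic multiplicity = 4, geometric multiplicity = 2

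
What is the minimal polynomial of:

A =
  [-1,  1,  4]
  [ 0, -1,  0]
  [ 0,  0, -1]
x^2 + 2*x + 1

The characteristic polynomial is χ_A(x) = (x + 1)^3, so the eigenvalues are known. The minimal polynomial is
  m_A(x) = Π_λ (x − λ)^{k_λ}
where k_λ is the size of the *largest* Jordan block for λ (equivalently, the smallest k with (A − λI)^k v = 0 for every generalised eigenvector v of λ).

  λ = -1: largest Jordan block has size 2, contributing (x + 1)^2

So m_A(x) = (x + 1)^2 = x^2 + 2*x + 1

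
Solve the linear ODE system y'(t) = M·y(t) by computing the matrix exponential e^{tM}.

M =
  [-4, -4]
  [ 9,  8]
e^{tM} =
  [-6*t*exp(2*t) + exp(2*t), -4*t*exp(2*t)]
  [9*t*exp(2*t), 6*t*exp(2*t) + exp(2*t)]

Strategy: write M = P · J · P⁻¹ where J is a Jordan canonical form, so e^{tM} = P · e^{tJ} · P⁻¹, and e^{tJ} can be computed block-by-block.

M has Jordan form
J =
  [2, 1]
  [0, 2]
(up to reordering of blocks).

Per-block formulas:
  For a 2×2 Jordan block J_2(2): exp(t · J_2(2)) = e^(2t)·(I + t·N), where N is the 2×2 nilpotent shift.

After assembling e^{tJ} and conjugating by P, we get:

e^{tM} =
  [-6*t*exp(2*t) + exp(2*t), -4*t*exp(2*t)]
  [9*t*exp(2*t), 6*t*exp(2*t) + exp(2*t)]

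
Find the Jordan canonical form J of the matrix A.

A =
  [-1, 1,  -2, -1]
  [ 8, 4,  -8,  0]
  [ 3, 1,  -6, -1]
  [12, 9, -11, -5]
J_3(-4) ⊕ J_1(4)

The characteristic polynomial is
  det(x·I − A) = x^4 + 8*x^3 - 128*x - 256 = (x - 4)*(x + 4)^3

Eigenvalues and multiplicities (the geometric multiplicity of λ is n − rank(A − λI), which equals the number of Jordan blocks for λ):
  λ = -4: algebraic multiplicity = 3, geometric multiplicity = 1
  λ = 4: algebraic multiplicity = 1, geometric multiplicity = 1

Determining the block sizes for each eigenvalue:
  λ = -4: one block (gm = 1), so the single block has size am = 3 → block sizes [3]
  λ = 4: one block (gm = 1), so the single block has size am = 1 → block sizes [1]

Assembling the blocks gives a Jordan form
J =
  [-4,  1,  0, 0]
  [ 0, -4,  1, 0]
  [ 0,  0, -4, 0]
  [ 0,  0,  0, 4]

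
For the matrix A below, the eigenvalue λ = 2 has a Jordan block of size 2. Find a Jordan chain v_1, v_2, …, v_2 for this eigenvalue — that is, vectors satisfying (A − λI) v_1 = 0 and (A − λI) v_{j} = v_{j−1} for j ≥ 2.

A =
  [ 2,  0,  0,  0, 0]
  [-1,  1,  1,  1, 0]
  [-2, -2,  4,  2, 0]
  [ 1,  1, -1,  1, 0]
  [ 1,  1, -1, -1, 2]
A Jordan chain for λ = 2 of length 2:
v_1 = (0, -1, -2, 1, 1)ᵀ
v_2 = (1, 0, 0, 0, 0)ᵀ

Let N = A − (2)·I. We want v_2 with N^2 v_2 = 0 but N^1 v_2 ≠ 0; then v_{j-1} := N · v_j for j = 2, …, 2.

Pick v_2 = (1, 0, 0, 0, 0)ᵀ.
Then v_1 = N · v_2 = (0, -1, -2, 1, 1)ᵀ.

Sanity check: (A − (2)·I) v_1 = (0, 0, 0, 0, 0)ᵀ = 0. ✓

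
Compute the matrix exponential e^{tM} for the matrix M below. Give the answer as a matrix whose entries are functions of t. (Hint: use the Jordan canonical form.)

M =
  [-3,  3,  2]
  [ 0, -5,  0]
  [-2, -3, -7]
e^{tM} =
  [2*t*exp(-5*t) + exp(-5*t), 3*t*exp(-5*t), 2*t*exp(-5*t)]
  [0, exp(-5*t), 0]
  [-2*t*exp(-5*t), -3*t*exp(-5*t), -2*t*exp(-5*t) + exp(-5*t)]

Strategy: write M = P · J · P⁻¹ where J is a Jordan canonical form, so e^{tM} = P · e^{tJ} · P⁻¹, and e^{tJ} can be computed block-by-block.

M has Jordan form
J =
  [-5,  1,  0]
  [ 0, -5,  0]
  [ 0,  0, -5]
(up to reordering of blocks).

Per-block formulas:
  For a 1×1 block at λ = -5: exp(t · [-5]) = [e^(-5t)].
  For a 2×2 Jordan block J_2(-5): exp(t · J_2(-5)) = e^(-5t)·(I + t·N), where N is the 2×2 nilpotent shift.

After assembling e^{tJ} and conjugating by P, we get:

e^{tM} =
  [2*t*exp(-5*t) + exp(-5*t), 3*t*exp(-5*t), 2*t*exp(-5*t)]
  [0, exp(-5*t), 0]
  [-2*t*exp(-5*t), -3*t*exp(-5*t), -2*t*exp(-5*t) + exp(-5*t)]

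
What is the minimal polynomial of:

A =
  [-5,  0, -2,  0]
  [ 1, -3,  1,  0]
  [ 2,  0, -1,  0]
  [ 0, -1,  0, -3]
x^3 + 9*x^2 + 27*x + 27

The characteristic polynomial is χ_A(x) = (x + 3)^4, so the eigenvalues are known. The minimal polynomial is
  m_A(x) = Π_λ (x − λ)^{k_λ}
where k_λ is the size of the *largest* Jordan block for λ (equivalently, the smallest k with (A − λI)^k v = 0 for every generalised eigenvector v of λ).

  λ = -3: largest Jordan block has size 3, contributing (x + 3)^3

So m_A(x) = (x + 3)^3 = x^3 + 9*x^2 + 27*x + 27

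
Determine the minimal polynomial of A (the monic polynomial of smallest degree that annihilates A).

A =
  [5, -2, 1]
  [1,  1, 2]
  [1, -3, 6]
x^3 - 12*x^2 + 48*x - 64

The characteristic polynomial is χ_A(x) = (x - 4)^3, so the eigenvalues are known. The minimal polynomial is
  m_A(x) = Π_λ (x − λ)^{k_λ}
where k_λ is the size of the *largest* Jordan block for λ (equivalently, the smallest k with (A − λI)^k v = 0 for every generalised eigenvector v of λ).

  λ = 4: largest Jordan block has size 3, contributing (x − 4)^3

So m_A(x) = (x - 4)^3 = x^3 - 12*x^2 + 48*x - 64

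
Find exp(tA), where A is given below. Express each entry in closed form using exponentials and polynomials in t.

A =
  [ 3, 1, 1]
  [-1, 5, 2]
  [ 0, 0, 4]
e^{tA} =
  [-t*exp(4*t) + exp(4*t), t*exp(4*t), t^2*exp(4*t)/2 + t*exp(4*t)]
  [-t*exp(4*t), t*exp(4*t) + exp(4*t), t^2*exp(4*t)/2 + 2*t*exp(4*t)]
  [0, 0, exp(4*t)]

Strategy: write A = P · J · P⁻¹ where J is a Jordan canonical form, so e^{tA} = P · e^{tJ} · P⁻¹, and e^{tJ} can be computed block-by-block.

A has Jordan form
J =
  [4, 1, 0]
  [0, 4, 1]
  [0, 0, 4]
(up to reordering of blocks).

Per-block formulas:
  For a 3×3 Jordan block J_3(4): exp(t · J_3(4)) = e^(4t)·(I + t·N + (t^2/2)·N^2), where N is the 3×3 nilpotent shift.

After assembling e^{tJ} and conjugating by P, we get:

e^{tA} =
  [-t*exp(4*t) + exp(4*t), t*exp(4*t), t^2*exp(4*t)/2 + t*exp(4*t)]
  [-t*exp(4*t), t*exp(4*t) + exp(4*t), t^2*exp(4*t)/2 + 2*t*exp(4*t)]
  [0, 0, exp(4*t)]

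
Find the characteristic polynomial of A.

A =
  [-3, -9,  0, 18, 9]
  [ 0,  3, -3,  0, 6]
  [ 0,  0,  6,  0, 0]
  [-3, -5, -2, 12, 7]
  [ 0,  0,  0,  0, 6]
x^5 - 24*x^4 + 225*x^3 - 1026*x^2 + 2268*x - 1944

Expanding det(x·I − A) (e.g. by cofactor expansion or by noting that A is similar to its Jordan form J, which has the same characteristic polynomial as A) gives
  χ_A(x) = x^5 - 24*x^4 + 225*x^3 - 1026*x^2 + 2268*x - 1944
which factors as (x - 6)^3*(x - 3)^2. The eigenvalues (with algebraic multiplicities) are λ = 3 with multiplicity 2, λ = 6 with multiplicity 3.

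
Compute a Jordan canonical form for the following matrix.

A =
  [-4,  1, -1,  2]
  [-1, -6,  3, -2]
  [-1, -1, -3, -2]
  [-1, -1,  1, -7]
J_3(-5) ⊕ J_1(-5)

The characteristic polynomial is
  det(x·I − A) = x^4 + 20*x^3 + 150*x^2 + 500*x + 625 = (x + 5)^4

Eigenvalues and multiplicities (the geometric multiplicity of λ is n − rank(A − λI), which equals the number of Jordan blocks for λ):
  λ = -5: algebraic multiplicity = 4, geometric multiplicity = 2

Determining the block sizes for each eigenvalue:
  λ = -5: with am = 4 and gm = 2, the partition is not yet determined (e.g. several partitions of 4 into 2 parts exist). Let N = A − (-5)·I. Computing rank(N^1) = 2, rank(N^2) = 1, rank(N^3) = 0; the number of blocks of size ≥ j is rank(N^{j−1}) − rank(N^j), giving [2, 1, 1]. So we have 1 block(s) of size 3, 1 block(s) of size 1 → block sizes [3, 1]

Assembling the blocks gives a Jordan form
J =
  [-5,  1,  0,  0]
  [ 0, -5,  1,  0]
  [ 0,  0, -5,  0]
  [ 0,  0,  0, -5]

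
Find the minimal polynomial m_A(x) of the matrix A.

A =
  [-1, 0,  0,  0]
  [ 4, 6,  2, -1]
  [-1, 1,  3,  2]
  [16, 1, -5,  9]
x^4 - 17*x^3 + 90*x^2 - 108*x - 216

The characteristic polynomial is χ_A(x) = (x - 6)^3*(x + 1), so the eigenvalues are known. The minimal polynomial is
  m_A(x) = Π_λ (x − λ)^{k_λ}
where k_λ is the size of the *largest* Jordan block for λ (equivalently, the smallest k with (A − λI)^k v = 0 for every generalised eigenvector v of λ).

  λ = -1: largest Jordan block has size 1, contributing (x + 1)
  λ = 6: largest Jordan block has size 3, contributing (x − 6)^3

So m_A(x) = (x - 6)^3*(x + 1) = x^4 - 17*x^3 + 90*x^2 - 108*x - 216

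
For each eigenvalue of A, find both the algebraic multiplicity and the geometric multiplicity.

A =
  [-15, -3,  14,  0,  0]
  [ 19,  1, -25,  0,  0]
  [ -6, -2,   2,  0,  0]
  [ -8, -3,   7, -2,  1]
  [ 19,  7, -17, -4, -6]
λ = -4: alg = 5, geom = 2

Step 1 — factor the characteristic polynomial to read off the algebraic multiplicities:
  χ_A(x) = (x + 4)^5

Step 2 — compute geometric multiplicities via the rank-nullity identity g(λ) = n − rank(A − λI):
  rank(A − (-4)·I) = 3, so dim ker(A − (-4)·I) = n − 3 = 2

Summary:
  λ = -4: algebraic multiplicity = 5, geometric multiplicity = 2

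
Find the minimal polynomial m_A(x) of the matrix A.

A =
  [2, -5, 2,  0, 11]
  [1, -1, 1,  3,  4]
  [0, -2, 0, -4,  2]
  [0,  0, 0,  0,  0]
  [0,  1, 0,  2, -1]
x^3

The characteristic polynomial is χ_A(x) = x^5, so the eigenvalues are known. The minimal polynomial is
  m_A(x) = Π_λ (x − λ)^{k_λ}
where k_λ is the size of the *largest* Jordan block for λ (equivalently, the smallest k with (A − λI)^k v = 0 for every generalised eigenvector v of λ).

  λ = 0: largest Jordan block has size 3, contributing (x − 0)^3

So m_A(x) = x^3 = x^3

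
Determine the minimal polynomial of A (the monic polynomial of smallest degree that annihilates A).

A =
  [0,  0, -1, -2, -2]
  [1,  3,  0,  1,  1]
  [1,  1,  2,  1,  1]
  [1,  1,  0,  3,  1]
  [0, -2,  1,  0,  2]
x^3 - 6*x^2 + 12*x - 8

The characteristic polynomial is χ_A(x) = (x - 2)^5, so the eigenvalues are known. The minimal polynomial is
  m_A(x) = Π_λ (x − λ)^{k_λ}
where k_λ is the size of the *largest* Jordan block for λ (equivalently, the smallest k with (A − λI)^k v = 0 for every generalised eigenvector v of λ).

  λ = 2: largest Jordan block has size 3, contributing (x − 2)^3

So m_A(x) = (x - 2)^3 = x^3 - 6*x^2 + 12*x - 8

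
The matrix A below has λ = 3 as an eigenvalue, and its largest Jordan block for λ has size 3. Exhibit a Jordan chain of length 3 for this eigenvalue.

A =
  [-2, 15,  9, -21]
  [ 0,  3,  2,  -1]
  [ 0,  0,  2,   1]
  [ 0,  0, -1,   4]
A Jordan chain for λ = 3 of length 3:
v_1 = (-3, -1, 0, 0)ᵀ
v_2 = (9, 2, -1, -1)ᵀ
v_3 = (0, 0, 1, 0)ᵀ

Let N = A − (3)·I. We want v_3 with N^3 v_3 = 0 but N^2 v_3 ≠ 0; then v_{j-1} := N · v_j for j = 3, …, 2.

Pick v_3 = (0, 0, 1, 0)ᵀ.
Then v_2 = N · v_3 = (9, 2, -1, -1)ᵀ.
Then v_1 = N · v_2 = (-3, -1, 0, 0)ᵀ.

Sanity check: (A − (3)·I) v_1 = (0, 0, 0, 0)ᵀ = 0. ✓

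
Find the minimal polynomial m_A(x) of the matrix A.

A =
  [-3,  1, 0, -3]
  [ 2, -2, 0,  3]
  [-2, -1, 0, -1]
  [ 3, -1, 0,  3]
x^4 + 2*x^3 + x^2

The characteristic polynomial is χ_A(x) = x^2*(x + 1)^2, so the eigenvalues are known. The minimal polynomial is
  m_A(x) = Π_λ (x − λ)^{k_λ}
where k_λ is the size of the *largest* Jordan block for λ (equivalently, the smallest k with (A − λI)^k v = 0 for every generalised eigenvector v of λ).

  λ = -1: largest Jordan block has size 2, contributing (x + 1)^2
  λ = 0: largest Jordan block has size 2, contributing (x − 0)^2

So m_A(x) = x^2*(x + 1)^2 = x^4 + 2*x^3 + x^2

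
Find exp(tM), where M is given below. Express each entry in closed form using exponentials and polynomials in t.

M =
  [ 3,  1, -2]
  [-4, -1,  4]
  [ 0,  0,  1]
e^{tM} =
  [2*t*exp(t) + exp(t), t*exp(t), -2*t*exp(t)]
  [-4*t*exp(t), -2*t*exp(t) + exp(t), 4*t*exp(t)]
  [0, 0, exp(t)]

Strategy: write M = P · J · P⁻¹ where J is a Jordan canonical form, so e^{tM} = P · e^{tJ} · P⁻¹, and e^{tJ} can be computed block-by-block.

M has Jordan form
J =
  [1, 1, 0]
  [0, 1, 0]
  [0, 0, 1]
(up to reordering of blocks).

Per-block formulas:
  For a 2×2 Jordan block J_2(1): exp(t · J_2(1)) = e^(1t)·(I + t·N), where N is the 2×2 nilpotent shift.
  For a 1×1 block at λ = 1: exp(t · [1]) = [e^(1t)].

After assembling e^{tJ} and conjugating by P, we get:

e^{tM} =
  [2*t*exp(t) + exp(t), t*exp(t), -2*t*exp(t)]
  [-4*t*exp(t), -2*t*exp(t) + exp(t), 4*t*exp(t)]
  [0, 0, exp(t)]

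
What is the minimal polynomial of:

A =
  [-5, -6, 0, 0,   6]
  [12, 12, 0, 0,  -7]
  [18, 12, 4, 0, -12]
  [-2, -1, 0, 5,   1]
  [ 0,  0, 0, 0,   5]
x^3 - 12*x^2 + 47*x - 60

The characteristic polynomial is χ_A(x) = (x - 5)^2*(x - 4)^2*(x - 3), so the eigenvalues are known. The minimal polynomial is
  m_A(x) = Π_λ (x − λ)^{k_λ}
where k_λ is the size of the *largest* Jordan block for λ (equivalently, the smallest k with (A − λI)^k v = 0 for every generalised eigenvector v of λ).

  λ = 3: largest Jordan block has size 1, contributing (x − 3)
  λ = 4: largest Jordan block has size 1, contributing (x − 4)
  λ = 5: largest Jordan block has size 1, contributing (x − 5)

So m_A(x) = (x - 5)*(x - 4)*(x - 3) = x^3 - 12*x^2 + 47*x - 60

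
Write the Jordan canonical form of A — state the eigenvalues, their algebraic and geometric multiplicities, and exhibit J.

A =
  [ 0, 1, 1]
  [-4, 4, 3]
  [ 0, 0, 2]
J_3(2)

The characteristic polynomial is
  det(x·I − A) = x^3 - 6*x^2 + 12*x - 8 = (x - 2)^3

Eigenvalues and multiplicities (the geometric multiplicity of λ is n − rank(A − λI), which equals the number of Jordan blocks for λ):
  λ = 2: algebraic multiplicity = 3, geometric multiplicity = 1

Determining the block sizes for each eigenvalue:
  λ = 2: one block (gm = 1), so the single block has size am = 3 → block sizes [3]

Assembling the blocks gives a Jordan form
J =
  [2, 1, 0]
  [0, 2, 1]
  [0, 0, 2]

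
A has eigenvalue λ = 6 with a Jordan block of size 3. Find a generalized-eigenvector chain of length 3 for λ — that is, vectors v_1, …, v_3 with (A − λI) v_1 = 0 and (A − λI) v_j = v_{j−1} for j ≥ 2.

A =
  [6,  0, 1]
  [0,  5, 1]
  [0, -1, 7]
A Jordan chain for λ = 6 of length 3:
v_1 = (-1, 0, 0)ᵀ
v_2 = (0, -1, -1)ᵀ
v_3 = (0, 1, 0)ᵀ

Let N = A − (6)·I. We want v_3 with N^3 v_3 = 0 but N^2 v_3 ≠ 0; then v_{j-1} := N · v_j for j = 3, …, 2.

Pick v_3 = (0, 1, 0)ᵀ.
Then v_2 = N · v_3 = (0, -1, -1)ᵀ.
Then v_1 = N · v_2 = (-1, 0, 0)ᵀ.

Sanity check: (A − (6)·I) v_1 = (0, 0, 0)ᵀ = 0. ✓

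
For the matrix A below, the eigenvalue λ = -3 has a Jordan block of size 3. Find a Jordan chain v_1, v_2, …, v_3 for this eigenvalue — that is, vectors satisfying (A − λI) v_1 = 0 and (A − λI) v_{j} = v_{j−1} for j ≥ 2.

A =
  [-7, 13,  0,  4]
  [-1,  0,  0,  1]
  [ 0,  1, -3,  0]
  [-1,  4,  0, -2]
A Jordan chain for λ = -3 of length 3:
v_1 = (-1, 0, -1, -1)ᵀ
v_2 = (-4, -1, 0, -1)ᵀ
v_3 = (1, 0, 0, 0)ᵀ

Let N = A − (-3)·I. We want v_3 with N^3 v_3 = 0 but N^2 v_3 ≠ 0; then v_{j-1} := N · v_j for j = 3, …, 2.

Pick v_3 = (1, 0, 0, 0)ᵀ.
Then v_2 = N · v_3 = (-4, -1, 0, -1)ᵀ.
Then v_1 = N · v_2 = (-1, 0, -1, -1)ᵀ.

Sanity check: (A − (-3)·I) v_1 = (0, 0, 0, 0)ᵀ = 0. ✓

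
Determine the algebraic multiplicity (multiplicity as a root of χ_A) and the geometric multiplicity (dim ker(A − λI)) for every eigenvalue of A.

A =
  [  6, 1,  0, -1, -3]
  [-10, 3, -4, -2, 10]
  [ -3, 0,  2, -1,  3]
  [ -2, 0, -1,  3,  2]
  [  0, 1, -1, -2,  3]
λ = 3: alg = 3, geom = 2; λ = 4: alg = 2, geom = 1

Step 1 — factor the characteristic polynomial to read off the algebraic multiplicities:
  χ_A(x) = (x - 4)^2*(x - 3)^3

Step 2 — compute geometric multiplicities via the rank-nullity identity g(λ) = n − rank(A − λI):
  rank(A − (3)·I) = 3, so dim ker(A − (3)·I) = n − 3 = 2
  rank(A − (4)·I) = 4, so dim ker(A − (4)·I) = n − 4 = 1

Summary:
  λ = 3: algebraic multiplicity = 3, geometric multiplicity = 2
  λ = 4: algebraic multiplicity = 2, geometric multiplicity = 1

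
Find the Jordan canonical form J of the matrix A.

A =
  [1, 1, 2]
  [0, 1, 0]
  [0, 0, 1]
J_2(1) ⊕ J_1(1)

The characteristic polynomial is
  det(x·I − A) = x^3 - 3*x^2 + 3*x - 1 = (x - 1)^3

Eigenvalues and multiplicities (the geometric multiplicity of λ is n − rank(A − λI), which equals the number of Jordan blocks for λ):
  λ = 1: algebraic multiplicity = 3, geometric multiplicity = 2

Determining the block sizes for each eigenvalue:
  λ = 1: 2 blocks summing to 3 forces exactly one block of size 2 and the rest size 1 → block sizes [2, 1]

Assembling the blocks gives a Jordan form
J =
  [1, 1, 0]
  [0, 1, 0]
  [0, 0, 1]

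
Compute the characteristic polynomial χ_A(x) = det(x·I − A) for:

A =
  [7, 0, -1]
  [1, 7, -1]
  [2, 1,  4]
x^3 - 18*x^2 + 108*x - 216

Expanding det(x·I − A) (e.g. by cofactor expansion or by noting that A is similar to its Jordan form J, which has the same characteristic polynomial as A) gives
  χ_A(x) = x^3 - 18*x^2 + 108*x - 216
which factors as (x - 6)^3. The eigenvalues (with algebraic multiplicities) are λ = 6 with multiplicity 3.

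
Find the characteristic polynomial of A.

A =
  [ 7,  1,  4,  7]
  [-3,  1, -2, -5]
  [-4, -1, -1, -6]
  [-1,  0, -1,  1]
x^4 - 8*x^3 + 24*x^2 - 32*x + 16

Expanding det(x·I − A) (e.g. by cofactor expansion or by noting that A is similar to its Jordan form J, which has the same characteristic polynomial as A) gives
  χ_A(x) = x^4 - 8*x^3 + 24*x^2 - 32*x + 16
which factors as (x - 2)^4. The eigenvalues (with algebraic multiplicities) are λ = 2 with multiplicity 4.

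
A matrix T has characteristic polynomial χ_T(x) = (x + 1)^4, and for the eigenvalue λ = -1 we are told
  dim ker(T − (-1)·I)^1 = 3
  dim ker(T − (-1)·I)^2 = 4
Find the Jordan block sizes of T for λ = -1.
Block sizes for λ = -1: [2, 1, 1]

From the dimensions of kernels of powers, the number of Jordan blocks of size at least j is d_j − d_{j−1} where d_j = dim ker(N^j) (with d_0 = 0). Computing the differences gives [3, 1].
The number of blocks of size exactly k is (#blocks of size ≥ k) − (#blocks of size ≥ k + 1), so the partition is: 2 block(s) of size 1, 1 block(s) of size 2.
In nonincreasing order the block sizes are [2, 1, 1].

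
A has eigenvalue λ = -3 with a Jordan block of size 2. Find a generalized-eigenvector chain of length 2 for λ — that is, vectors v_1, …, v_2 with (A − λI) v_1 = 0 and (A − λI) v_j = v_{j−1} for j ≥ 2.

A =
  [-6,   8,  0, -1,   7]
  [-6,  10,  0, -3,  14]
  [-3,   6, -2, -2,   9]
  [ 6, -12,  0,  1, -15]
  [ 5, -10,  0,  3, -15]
A Jordan chain for λ = -3 of length 2:
v_1 = (2, -2, -6, 6, 4)ᵀ
v_2 = (1, 1, -3, 3, 0)ᵀ

Let N = A − (-3)·I. We want v_2 with N^2 v_2 = 0 but N^1 v_2 ≠ 0; then v_{j-1} := N · v_j for j = 2, …, 2.

Pick v_2 = (1, 1, -3, 3, 0)ᵀ.
Then v_1 = N · v_2 = (2, -2, -6, 6, 4)ᵀ.

Sanity check: (A − (-3)·I) v_1 = (0, 0, 0, 0, 0)ᵀ = 0. ✓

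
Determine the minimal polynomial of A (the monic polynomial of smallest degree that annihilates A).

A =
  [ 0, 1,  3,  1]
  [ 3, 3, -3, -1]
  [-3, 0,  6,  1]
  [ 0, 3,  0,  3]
x^3 - 9*x^2 + 27*x - 27

The characteristic polynomial is χ_A(x) = (x - 3)^4, so the eigenvalues are known. The minimal polynomial is
  m_A(x) = Π_λ (x − λ)^{k_λ}
where k_λ is the size of the *largest* Jordan block for λ (equivalently, the smallest k with (A − λI)^k v = 0 for every generalised eigenvector v of λ).

  λ = 3: largest Jordan block has size 3, contributing (x − 3)^3

So m_A(x) = (x - 3)^3 = x^3 - 9*x^2 + 27*x - 27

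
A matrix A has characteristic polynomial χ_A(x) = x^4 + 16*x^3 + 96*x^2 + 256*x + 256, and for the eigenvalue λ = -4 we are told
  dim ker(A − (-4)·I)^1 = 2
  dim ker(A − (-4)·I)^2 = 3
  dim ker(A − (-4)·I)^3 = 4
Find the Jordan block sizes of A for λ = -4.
Block sizes for λ = -4: [3, 1]

From the dimensions of kernels of powers, the number of Jordan blocks of size at least j is d_j − d_{j−1} where d_j = dim ker(N^j) (with d_0 = 0). Computing the differences gives [2, 1, 1].
The number of blocks of size exactly k is (#blocks of size ≥ k) − (#blocks of size ≥ k + 1), so the partition is: 1 block(s) of size 1, 1 block(s) of size 3.
In nonincreasing order the block sizes are [3, 1].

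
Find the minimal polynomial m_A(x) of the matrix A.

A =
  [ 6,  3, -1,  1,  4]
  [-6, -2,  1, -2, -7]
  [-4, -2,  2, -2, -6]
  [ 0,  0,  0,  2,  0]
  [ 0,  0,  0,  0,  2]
x^3 - 6*x^2 + 12*x - 8

The characteristic polynomial is χ_A(x) = (x - 2)^5, so the eigenvalues are known. The minimal polynomial is
  m_A(x) = Π_λ (x − λ)^{k_λ}
where k_λ is the size of the *largest* Jordan block for λ (equivalently, the smallest k with (A − λI)^k v = 0 for every generalised eigenvector v of λ).

  λ = 2: largest Jordan block has size 3, contributing (x − 2)^3

So m_A(x) = (x - 2)^3 = x^3 - 6*x^2 + 12*x - 8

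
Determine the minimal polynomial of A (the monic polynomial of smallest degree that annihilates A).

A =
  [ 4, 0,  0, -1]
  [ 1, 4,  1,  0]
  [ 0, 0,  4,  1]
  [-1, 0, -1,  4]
x^3 - 12*x^2 + 48*x - 64

The characteristic polynomial is χ_A(x) = (x - 4)^4, so the eigenvalues are known. The minimal polynomial is
  m_A(x) = Π_λ (x − λ)^{k_λ}
where k_λ is the size of the *largest* Jordan block for λ (equivalently, the smallest k with (A − λI)^k v = 0 for every generalised eigenvector v of λ).

  λ = 4: largest Jordan block has size 3, contributing (x − 4)^3

So m_A(x) = (x - 4)^3 = x^3 - 12*x^2 + 48*x - 64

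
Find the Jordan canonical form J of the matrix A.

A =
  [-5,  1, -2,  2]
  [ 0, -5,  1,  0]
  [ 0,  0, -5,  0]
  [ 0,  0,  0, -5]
J_3(-5) ⊕ J_1(-5)

The characteristic polynomial is
  det(x·I − A) = x^4 + 20*x^3 + 150*x^2 + 500*x + 625 = (x + 5)^4

Eigenvalues and multiplicities (the geometric multiplicity of λ is n − rank(A − λI), which equals the number of Jordan blocks for λ):
  λ = -5: algebraic multiplicity = 4, geometric multiplicity = 2

Determining the block sizes for each eigenvalue:
  λ = -5: with am = 4 and gm = 2, the partition is not yet determined (e.g. several partitions of 4 into 2 parts exist). Let N = A − (-5)·I. Computing rank(N^1) = 2, rank(N^2) = 1, rank(N^3) = 0; the number of blocks of size ≥ j is rank(N^{j−1}) − rank(N^j), giving [2, 1, 1]. So we have 1 block(s) of size 3, 1 block(s) of size 1 → block sizes [3, 1]

Assembling the blocks gives a Jordan form
J =
  [-5,  1,  0,  0]
  [ 0, -5,  1,  0]
  [ 0,  0, -5,  0]
  [ 0,  0,  0, -5]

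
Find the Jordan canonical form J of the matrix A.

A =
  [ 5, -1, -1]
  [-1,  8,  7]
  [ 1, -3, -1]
J_3(4)

The characteristic polynomial is
  det(x·I − A) = x^3 - 12*x^2 + 48*x - 64 = (x - 4)^3

Eigenvalues and multiplicities (the geometric multiplicity of λ is n − rank(A − λI), which equals the number of Jordan blocks for λ):
  λ = 4: algebraic multiplicity = 3, geometric multiplicity = 1

Determining the block sizes for each eigenvalue:
  λ = 4: one block (gm = 1), so the single block has size am = 3 → block sizes [3]

Assembling the blocks gives a Jordan form
J =
  [4, 1, 0]
  [0, 4, 1]
  [0, 0, 4]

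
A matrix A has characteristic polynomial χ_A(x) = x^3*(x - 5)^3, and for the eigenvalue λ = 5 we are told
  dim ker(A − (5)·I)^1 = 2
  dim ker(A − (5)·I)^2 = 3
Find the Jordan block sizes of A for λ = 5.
Block sizes for λ = 5: [2, 1]

From the dimensions of kernels of powers, the number of Jordan blocks of size at least j is d_j − d_{j−1} where d_j = dim ker(N^j) (with d_0 = 0). Computing the differences gives [2, 1].
The number of blocks of size exactly k is (#blocks of size ≥ k) − (#blocks of size ≥ k + 1), so the partition is: 1 block(s) of size 1, 1 block(s) of size 2.
In nonincreasing order the block sizes are [2, 1].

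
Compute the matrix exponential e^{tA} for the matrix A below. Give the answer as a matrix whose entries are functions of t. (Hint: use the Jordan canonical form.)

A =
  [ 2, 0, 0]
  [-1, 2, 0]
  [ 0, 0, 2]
e^{tA} =
  [exp(2*t), 0, 0]
  [-t*exp(2*t), exp(2*t), 0]
  [0, 0, exp(2*t)]

Strategy: write A = P · J · P⁻¹ where J is a Jordan canonical form, so e^{tA} = P · e^{tJ} · P⁻¹, and e^{tJ} can be computed block-by-block.

A has Jordan form
J =
  [2, 1, 0]
  [0, 2, 0]
  [0, 0, 2]
(up to reordering of blocks).

Per-block formulas:
  For a 2×2 Jordan block J_2(2): exp(t · J_2(2)) = e^(2t)·(I + t·N), where N is the 2×2 nilpotent shift.
  For a 1×1 block at λ = 2: exp(t · [2]) = [e^(2t)].

After assembling e^{tJ} and conjugating by P, we get:

e^{tA} =
  [exp(2*t), 0, 0]
  [-t*exp(2*t), exp(2*t), 0]
  [0, 0, exp(2*t)]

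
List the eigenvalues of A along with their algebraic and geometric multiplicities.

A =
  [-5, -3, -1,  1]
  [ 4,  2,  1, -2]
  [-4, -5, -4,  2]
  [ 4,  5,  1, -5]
λ = -3: alg = 4, geom = 2

Step 1 — factor the characteristic polynomial to read off the algebraic multiplicities:
  χ_A(x) = (x + 3)^4

Step 2 — compute geometric multiplicities via the rank-nullity identity g(λ) = n − rank(A − λI):
  rank(A − (-3)·I) = 2, so dim ker(A − (-3)·I) = n − 2 = 2

Summary:
  λ = -3: algebraic multiplicity = 4, geometric multiplicity = 2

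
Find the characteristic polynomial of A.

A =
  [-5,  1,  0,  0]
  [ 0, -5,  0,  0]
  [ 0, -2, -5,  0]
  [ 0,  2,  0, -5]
x^4 + 20*x^3 + 150*x^2 + 500*x + 625

Expanding det(x·I − A) (e.g. by cofactor expansion or by noting that A is similar to its Jordan form J, which has the same characteristic polynomial as A) gives
  χ_A(x) = x^4 + 20*x^3 + 150*x^2 + 500*x + 625
which factors as (x + 5)^4. The eigenvalues (with algebraic multiplicities) are λ = -5 with multiplicity 4.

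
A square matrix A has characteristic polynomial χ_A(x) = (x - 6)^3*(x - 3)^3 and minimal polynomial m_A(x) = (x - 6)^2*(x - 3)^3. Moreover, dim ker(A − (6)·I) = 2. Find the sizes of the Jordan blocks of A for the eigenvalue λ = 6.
Block sizes for λ = 6: [2, 1]

Step 1 — from the characteristic polynomial, algebraic multiplicity of λ = 6 is 3. From dim ker(A − (6)·I) = 2, there are exactly 2 Jordan blocks for λ = 6.
Step 2 — from the minimal polynomial, the factor (x − 6)^2 tells us the largest block for λ = 6 has size 2.
Step 3 — with total size 3, 2 blocks, and largest block 2, the block sizes (in nonincreasing order) are [2, 1].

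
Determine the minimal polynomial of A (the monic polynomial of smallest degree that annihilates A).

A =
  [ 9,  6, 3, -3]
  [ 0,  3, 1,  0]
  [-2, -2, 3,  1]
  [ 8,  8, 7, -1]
x^3 - 11*x^2 + 40*x - 48

The characteristic polynomial is χ_A(x) = (x - 4)^2*(x - 3)^2, so the eigenvalues are known. The minimal polynomial is
  m_A(x) = Π_λ (x − λ)^{k_λ}
where k_λ is the size of the *largest* Jordan block for λ (equivalently, the smallest k with (A − λI)^k v = 0 for every generalised eigenvector v of λ).

  λ = 3: largest Jordan block has size 1, contributing (x − 3)
  λ = 4: largest Jordan block has size 2, contributing (x − 4)^2

So m_A(x) = (x - 4)^2*(x - 3) = x^3 - 11*x^2 + 40*x - 48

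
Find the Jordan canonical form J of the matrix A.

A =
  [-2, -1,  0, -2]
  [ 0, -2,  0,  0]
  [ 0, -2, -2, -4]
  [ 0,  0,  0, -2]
J_2(-2) ⊕ J_1(-2) ⊕ J_1(-2)

The characteristic polynomial is
  det(x·I − A) = x^4 + 8*x^3 + 24*x^2 + 32*x + 16 = (x + 2)^4

Eigenvalues and multiplicities (the geometric multiplicity of λ is n − rank(A − λI), which equals the number of Jordan blocks for λ):
  λ = -2: algebraic multiplicity = 4, geometric multiplicity = 3

Determining the block sizes for each eigenvalue:
  λ = -2: 3 blocks summing to 4 forces exactly one block of size 2 and the rest size 1 → block sizes [2, 1, 1]

Assembling the blocks gives a Jordan form
J =
  [-2,  1,  0,  0]
  [ 0, -2,  0,  0]
  [ 0,  0, -2,  0]
  [ 0,  0,  0, -2]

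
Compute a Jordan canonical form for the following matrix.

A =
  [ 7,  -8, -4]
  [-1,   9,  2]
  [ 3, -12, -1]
J_2(5) ⊕ J_1(5)

The characteristic polynomial is
  det(x·I − A) = x^3 - 15*x^2 + 75*x - 125 = (x - 5)^3

Eigenvalues and multiplicities (the geometric multiplicity of λ is n − rank(A − λI), which equals the number of Jordan blocks for λ):
  λ = 5: algebraic multiplicity = 3, geometric multiplicity = 2

Determining the block sizes for each eigenvalue:
  λ = 5: 2 blocks summing to 3 forces exactly one block of size 2 and the rest size 1 → block sizes [2, 1]

Assembling the blocks gives a Jordan form
J =
  [5, 1, 0]
  [0, 5, 0]
  [0, 0, 5]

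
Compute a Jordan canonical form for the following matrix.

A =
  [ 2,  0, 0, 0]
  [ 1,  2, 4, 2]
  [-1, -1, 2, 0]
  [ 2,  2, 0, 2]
J_3(2) ⊕ J_1(2)

The characteristic polynomial is
  det(x·I − A) = x^4 - 8*x^3 + 24*x^2 - 32*x + 16 = (x - 2)^4

Eigenvalues and multiplicities (the geometric multiplicity of λ is n − rank(A − λI), which equals the number of Jordan blocks for λ):
  λ = 2: algebraic multiplicity = 4, geometric multiplicity = 2

Determining the block sizes for each eigenvalue:
  λ = 2: with am = 4 and gm = 2, the partition is not yet determined (e.g. several partitions of 4 into 2 parts exist). Let N = A − (2)·I. Computing rank(N^1) = 2, rank(N^2) = 1, rank(N^3) = 0; the number of blocks of size ≥ j is rank(N^{j−1}) − rank(N^j), giving [2, 1, 1]. So we have 1 block(s) of size 3, 1 block(s) of size 1 → block sizes [3, 1]

Assembling the blocks gives a Jordan form
J =
  [2, 1, 0, 0]
  [0, 2, 1, 0]
  [0, 0, 2, 0]
  [0, 0, 0, 2]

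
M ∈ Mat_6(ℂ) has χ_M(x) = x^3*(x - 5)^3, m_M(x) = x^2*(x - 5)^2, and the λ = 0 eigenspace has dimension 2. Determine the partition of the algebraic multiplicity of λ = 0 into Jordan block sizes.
Block sizes for λ = 0: [2, 1]

Step 1 — from the characteristic polynomial, algebraic multiplicity of λ = 0 is 3. From dim ker(M − (0)·I) = 2, there are exactly 2 Jordan blocks for λ = 0.
Step 2 — from the minimal polynomial, the factor (x − 0)^2 tells us the largest block for λ = 0 has size 2.
Step 3 — with total size 3, 2 blocks, and largest block 2, the block sizes (in nonincreasing order) are [2, 1].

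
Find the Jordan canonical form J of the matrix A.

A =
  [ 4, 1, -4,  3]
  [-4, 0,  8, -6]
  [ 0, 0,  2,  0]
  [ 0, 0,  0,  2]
J_2(2) ⊕ J_1(2) ⊕ J_1(2)

The characteristic polynomial is
  det(x·I − A) = x^4 - 8*x^3 + 24*x^2 - 32*x + 16 = (x - 2)^4

Eigenvalues and multiplicities (the geometric multiplicity of λ is n − rank(A − λI), which equals the number of Jordan blocks for λ):
  λ = 2: algebraic multiplicity = 4, geometric multiplicity = 3

Determining the block sizes for each eigenvalue:
  λ = 2: 3 blocks summing to 4 forces exactly one block of size 2 and the rest size 1 → block sizes [2, 1, 1]

Assembling the blocks gives a Jordan form
J =
  [2, 1, 0, 0]
  [0, 2, 0, 0]
  [0, 0, 2, 0]
  [0, 0, 0, 2]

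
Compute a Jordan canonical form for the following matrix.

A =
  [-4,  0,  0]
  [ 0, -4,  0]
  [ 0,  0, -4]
J_1(-4) ⊕ J_1(-4) ⊕ J_1(-4)

The characteristic polynomial is
  det(x·I − A) = x^3 + 12*x^2 + 48*x + 64 = (x + 4)^3

Eigenvalues and multiplicities (the geometric multiplicity of λ is n − rank(A − λI), which equals the number of Jordan blocks for λ):
  λ = -4: algebraic multiplicity = 3, geometric multiplicity = 3

Determining the block sizes for each eigenvalue:
  λ = -4: gm = am = 3, so every block has size 1 → block sizes [1, 1, 1]

Assembling the blocks gives a Jordan form
J =
  [-4,  0,  0]
  [ 0, -4,  0]
  [ 0,  0, -4]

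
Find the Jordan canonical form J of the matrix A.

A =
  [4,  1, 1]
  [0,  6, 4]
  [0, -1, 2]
J_3(4)

The characteristic polynomial is
  det(x·I − A) = x^3 - 12*x^2 + 48*x - 64 = (x - 4)^3

Eigenvalues and multiplicities (the geometric multiplicity of λ is n − rank(A − λI), which equals the number of Jordan blocks for λ):
  λ = 4: algebraic multiplicity = 3, geometric multiplicity = 1

Determining the block sizes for each eigenvalue:
  λ = 4: one block (gm = 1), so the single block has size am = 3 → block sizes [3]

Assembling the blocks gives a Jordan form
J =
  [4, 1, 0]
  [0, 4, 1]
  [0, 0, 4]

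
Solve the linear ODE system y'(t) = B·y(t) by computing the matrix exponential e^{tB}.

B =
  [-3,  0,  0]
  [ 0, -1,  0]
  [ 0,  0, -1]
e^{tB} =
  [exp(-3*t), 0, 0]
  [0, exp(-t), 0]
  [0, 0, exp(-t)]

Strategy: write B = P · J · P⁻¹ where J is a Jordan canonical form, so e^{tB} = P · e^{tJ} · P⁻¹, and e^{tJ} can be computed block-by-block.

B has Jordan form
J =
  [-3,  0,  0]
  [ 0, -1,  0]
  [ 0,  0, -1]
(up to reordering of blocks).

Per-block formulas:
  For a 1×1 block at λ = -3: exp(t · [-3]) = [e^(-3t)].
  For a 1×1 block at λ = -1: exp(t · [-1]) = [e^(-1t)].

After assembling e^{tJ} and conjugating by P, we get:

e^{tB} =
  [exp(-3*t), 0, 0]
  [0, exp(-t), 0]
  [0, 0, exp(-t)]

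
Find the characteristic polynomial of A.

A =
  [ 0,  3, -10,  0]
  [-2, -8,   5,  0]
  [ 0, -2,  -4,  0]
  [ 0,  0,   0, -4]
x^4 + 16*x^3 + 96*x^2 + 256*x + 256

Expanding det(x·I − A) (e.g. by cofactor expansion or by noting that A is similar to its Jordan form J, which has the same characteristic polynomial as A) gives
  χ_A(x) = x^4 + 16*x^3 + 96*x^2 + 256*x + 256
which factors as (x + 4)^4. The eigenvalues (with algebraic multiplicities) are λ = -4 with multiplicity 4.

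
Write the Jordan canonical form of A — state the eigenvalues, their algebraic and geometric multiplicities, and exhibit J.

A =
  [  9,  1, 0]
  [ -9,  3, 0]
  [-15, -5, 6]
J_2(6) ⊕ J_1(6)

The characteristic polynomial is
  det(x·I − A) = x^3 - 18*x^2 + 108*x - 216 = (x - 6)^3

Eigenvalues and multiplicities (the geometric multiplicity of λ is n − rank(A − λI), which equals the number of Jordan blocks for λ):
  λ = 6: algebraic multiplicity = 3, geometric multiplicity = 2

Determining the block sizes for each eigenvalue:
  λ = 6: 2 blocks summing to 3 forces exactly one block of size 2 and the rest size 1 → block sizes [2, 1]

Assembling the blocks gives a Jordan form
J =
  [6, 1, 0]
  [0, 6, 0]
  [0, 0, 6]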